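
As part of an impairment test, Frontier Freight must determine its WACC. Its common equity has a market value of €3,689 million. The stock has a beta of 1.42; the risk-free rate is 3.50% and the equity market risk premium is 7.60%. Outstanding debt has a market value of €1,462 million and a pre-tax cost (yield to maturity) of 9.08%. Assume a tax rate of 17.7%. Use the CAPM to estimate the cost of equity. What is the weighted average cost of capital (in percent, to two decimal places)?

Cost of equity via CAPM: Re = 3.5% + 1.42 × 7.6% = 14.2920%.
Total capital V = 3689 + 1462 = 5151.
Equity: weight = 3689/5151 = 0.7162; cost = 14.292%.
Debt: weight = 1462/5151 = 0.2838; after-tax cost = 9.08% × (1 − 17.7%) = 7.4728%.
WACC = 0.7162 × 14.2920% + 0.2838 × 7.4728% = 12.3565%.

12.36%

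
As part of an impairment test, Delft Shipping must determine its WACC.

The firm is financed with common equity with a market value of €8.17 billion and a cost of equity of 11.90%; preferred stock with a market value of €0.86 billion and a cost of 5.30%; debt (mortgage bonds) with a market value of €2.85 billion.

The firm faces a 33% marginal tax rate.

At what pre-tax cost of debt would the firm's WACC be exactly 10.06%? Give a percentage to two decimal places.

Total capital V = 8.17 + 0.86 + 2.85 = 11.88.
Equity weight = 8.17/11.88 = 0.6877.
Preferred weight = 0.86/11.88 = 0.0724.
Mortgage bonds weight = 2.85/11.88 = 0.2399.
Equity contribution = 0.6877 × 11.9% = 8.1838%.
Preferred contribution = 0.0724 × 5.3% = 0.3837%.
Remaining for debt = 10.06% − 8.5674% = 1.4926%.
Rd × (1 − 33%) × 0.2399 = 1.4926%  ⇒  Rd = 9.2861%.

9.29%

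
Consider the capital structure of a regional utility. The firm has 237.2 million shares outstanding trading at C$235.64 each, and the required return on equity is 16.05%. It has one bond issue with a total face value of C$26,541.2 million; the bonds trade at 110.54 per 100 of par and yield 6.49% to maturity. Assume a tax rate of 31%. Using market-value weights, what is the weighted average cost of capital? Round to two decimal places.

Market value of equity E = 235.64 × 237.2m = 55893.808m. Market value of debt D = 26541.2m × 110.54/100 = 29338.64248m.
Total capital V = 55893.808 + 29338.64248 = 85232.45048.
Equity: weight = 55893.808/85232.45048 = 0.6558; cost = 16.05%.
Bonds outstanding: weight = 29338.64248/85232.45048 = 0.3442; after-tax cost = 6.49% × (1 − 31%) = 4.4781%.
WACC = 0.6558 × 16.0500% + 0.3442 × 4.4781% = 12.0667%.

12.07%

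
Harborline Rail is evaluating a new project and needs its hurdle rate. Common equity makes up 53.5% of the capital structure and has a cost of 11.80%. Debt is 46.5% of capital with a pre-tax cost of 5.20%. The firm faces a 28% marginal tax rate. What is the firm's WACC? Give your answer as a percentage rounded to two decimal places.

8.05%

After-tax cost of debt = 5.2% × (1 − 28%) = 3.7440%.
WACC = 0.535 × 11.8000% + 0.465 × 3.7440% = 8.0540%.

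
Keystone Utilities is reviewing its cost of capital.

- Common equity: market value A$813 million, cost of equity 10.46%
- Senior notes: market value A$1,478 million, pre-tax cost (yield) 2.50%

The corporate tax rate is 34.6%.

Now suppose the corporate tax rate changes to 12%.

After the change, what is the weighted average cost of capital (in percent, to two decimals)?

After the change:
Total capital V = 813 + 1478 = 2291.
Equity: weight = 813/2291 = 0.3549; cost = 10.46%.
Senior notes: weight = 1478/2291 = 0.6451; after-tax cost = 2.5% × (1 − 12%) = 2.2000%.
WACC = 0.3549 × 10.4600% + 0.6451 × 2.2000% = 5.1312%.

5.13%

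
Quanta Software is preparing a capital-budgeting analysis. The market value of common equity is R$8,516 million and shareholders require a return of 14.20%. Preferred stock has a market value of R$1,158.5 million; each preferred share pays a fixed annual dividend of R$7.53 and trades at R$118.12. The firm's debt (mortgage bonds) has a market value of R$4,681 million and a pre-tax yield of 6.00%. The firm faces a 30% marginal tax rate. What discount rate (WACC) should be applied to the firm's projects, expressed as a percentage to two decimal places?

Cost of preferred: Rp = 7.53 / 118.12 = 6.3749%.
Total capital V = 8516 + 1158.5 + 4681 = 14355.5.
Equity: weight = 8516/14355.5 = 0.5932; cost = 14.2%.
Preferred: weight = 1158.5/14355.5 = 0.0807; cost = 6.3749%.
Mortgage bonds: weight = 4681/14355.5 = 0.3261; after-tax cost = 6% × (1 − 30%) = 4.2000%.
WACC = 0.5932 × 14.2000% + 0.0807 × 6.3749% + 0.3261 × 4.2000% = 10.3077%.

10.31%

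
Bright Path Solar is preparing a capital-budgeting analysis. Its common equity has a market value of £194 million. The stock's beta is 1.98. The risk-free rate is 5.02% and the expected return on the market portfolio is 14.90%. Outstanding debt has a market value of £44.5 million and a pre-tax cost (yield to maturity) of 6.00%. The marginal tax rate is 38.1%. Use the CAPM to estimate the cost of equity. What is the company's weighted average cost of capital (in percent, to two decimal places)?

20.69%

Market risk premium = 14.9% − 5.02% = 9.88%.
Cost of equity via CAPM: Re = 5.02% + 1.98 × 9.88% = 24.5824%.
Total capital V = 194 + 44.5 = 238.5.
Equity: weight = 194/238.5 = 0.8134; cost = 24.5824%.
Debt: weight = 44.5/238.5 = 0.1866; after-tax cost = 6% × (1 − 38.1%) = 3.7140%.
WACC = 0.8134 × 24.5824% + 0.1866 × 3.7140% = 20.6887%.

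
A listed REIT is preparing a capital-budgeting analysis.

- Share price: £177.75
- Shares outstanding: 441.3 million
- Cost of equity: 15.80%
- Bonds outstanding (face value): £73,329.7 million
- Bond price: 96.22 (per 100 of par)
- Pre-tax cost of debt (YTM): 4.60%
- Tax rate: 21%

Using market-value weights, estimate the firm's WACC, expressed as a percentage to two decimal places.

Market value of equity E = 177.75 × 441.3m = 78441.075m. Market value of debt D = 73329.7m × 96.22/100 = 70557.83734m.
Total capital V = 78441.075 + 70557.83734 = 148998.91234.
Equity: weight = 78441.075/148998.91234 = 0.5265; cost = 15.8%.
Bonds outstanding: weight = 70557.83734/148998.91234 = 0.4735; after-tax cost = 4.6% × (1 − 21%) = 3.6340%.
WACC = 0.5265 × 15.8000% + 0.4735 × 3.6340% = 10.0388%.

10.04%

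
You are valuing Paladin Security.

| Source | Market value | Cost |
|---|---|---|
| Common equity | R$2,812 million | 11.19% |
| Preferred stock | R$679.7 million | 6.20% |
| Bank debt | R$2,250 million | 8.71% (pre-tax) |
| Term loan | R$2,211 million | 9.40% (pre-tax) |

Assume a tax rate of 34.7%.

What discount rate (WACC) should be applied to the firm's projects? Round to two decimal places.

Total capital V = 2812 + 679.7 + 2250 + 2211 = 7952.7.
Equity: weight = 2812/7952.7 = 0.3536; cost = 11.19%.
Preferred: weight = 679.7/7952.7 = 0.0855; cost = 6.2%.
Bank debt: weight = 2250/7952.7 = 0.2829; after-tax cost = 8.71% × (1 − 34.7%) = 5.6876%.
Term loan: weight = 2211/7952.7 = 0.2780; after-tax cost = 9.4% × (1 − 34.7%) = 6.1382%.
WACC = 0.3536 × 11.1900% + 0.0855 × 6.2000% + 0.2829 × 5.6876% + 0.2780 × 6.1382% = 7.8023%.

7.80%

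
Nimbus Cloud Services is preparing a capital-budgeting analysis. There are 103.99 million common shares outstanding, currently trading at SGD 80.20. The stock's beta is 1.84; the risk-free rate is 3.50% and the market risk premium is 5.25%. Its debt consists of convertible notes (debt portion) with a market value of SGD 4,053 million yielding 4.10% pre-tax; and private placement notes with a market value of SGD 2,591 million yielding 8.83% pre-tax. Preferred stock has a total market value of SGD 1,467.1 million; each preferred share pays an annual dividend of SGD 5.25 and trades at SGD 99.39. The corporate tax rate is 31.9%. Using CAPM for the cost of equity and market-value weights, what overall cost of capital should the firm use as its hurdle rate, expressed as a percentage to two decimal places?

Cost of equity via CAPM: Re = 3.5% + 1.84 × 5.25% = 13.1600%.
Cost of preferred: Rp = 5.25 / 99.39 = 5.2822%.
Market value of equity E = 80.2 × 103.99m = 8339.998m.
Total capital V = 8339.998 + 1467.1 + 4053 + 2591 = 16451.098.
Equity: weight = 8339.998/16451.098 = 0.5070; cost = 13.16%.
Preferred: weight = 1467.1/16451.098 = 0.0892; cost = 5.2822%.
Convertible notes (debt portion): weight = 4053/16451.098 = 0.2464; after-tax cost = 4.1% × (1 − 31.9%) = 2.7921%.
Private placement notes: weight = 2591/16451.098 = 0.1575; after-tax cost = 8.83% × (1 − 31.9%) = 6.0132%.
WACC = 0.5070 × 13.1600% + 0.0892 × 5.2822% + 0.2464 × 2.7921% + 0.1575 × 6.0132% = 8.7776%.

8.78%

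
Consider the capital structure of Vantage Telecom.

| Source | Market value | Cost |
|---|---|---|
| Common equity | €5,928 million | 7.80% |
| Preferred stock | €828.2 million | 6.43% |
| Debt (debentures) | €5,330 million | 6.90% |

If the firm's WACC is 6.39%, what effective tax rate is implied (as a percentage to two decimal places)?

Total capital V = 5928 + 828.2 + 5330 = 12086.2.
Equity weight = 5928/12086.2 = 0.4905.
Preferred weight = 828.2/12086.2 = 0.0685.
Debentures weight = 5330/12086.2 = 0.4410.
Equity contribution = 0.4905 × 7.8% = 3.8257%.
Preferred contribution = 0.0685 × 6.43% = 0.4406%.
Debt contribution must be 6.39% − 4.2663% = 2.1237%.
0.4410 × 6.9% × (1 − T) = 2.1237%  ⇒  (1 − T) = 0.6979.
T = 30.2088%.

30.21%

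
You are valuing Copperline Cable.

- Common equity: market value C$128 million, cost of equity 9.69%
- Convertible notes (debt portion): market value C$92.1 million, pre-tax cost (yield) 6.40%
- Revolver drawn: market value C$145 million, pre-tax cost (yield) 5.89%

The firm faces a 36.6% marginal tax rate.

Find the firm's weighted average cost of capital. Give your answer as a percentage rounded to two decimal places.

5.90%

Total capital V = 128 + 92.1 + 145 = 365.1.
Equity: weight = 128/365.1 = 0.3506; cost = 9.69%.
Convertible notes (debt portion): weight = 92.1/365.1 = 0.2523; after-tax cost = 6.4% × (1 − 36.6%) = 4.0576%.
Revolver drawn: weight = 145/365.1 = 0.3972; after-tax cost = 5.89% × (1 − 36.6%) = 3.7343%.
WACC = 0.3506 × 9.6900% + 0.2523 × 4.0576% + 0.3972 × 3.7343% = 5.9038%.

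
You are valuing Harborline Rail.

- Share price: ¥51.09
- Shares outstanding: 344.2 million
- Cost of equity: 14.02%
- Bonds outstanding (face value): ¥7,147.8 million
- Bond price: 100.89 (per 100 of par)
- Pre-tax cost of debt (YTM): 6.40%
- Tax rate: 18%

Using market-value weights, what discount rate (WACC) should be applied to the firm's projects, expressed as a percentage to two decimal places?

Market value of equity E = 51.09 × 344.2m = 17585.178m. Market value of debt D = 7147.8m × 100.89/100 = 7211.41542m.
Total capital V = 17585.178 + 7211.41542 = 24796.59342.
Equity: weight = 17585.178/24796.59342 = 0.7092; cost = 14.02%.
Bonds outstanding: weight = 7211.41542/24796.59342 = 0.2908; after-tax cost = 6.4% × (1 − 18%) = 5.2480%.
WACC = 0.7092 × 14.0200% + 0.2908 × 5.2480% = 11.4689%.

11.47%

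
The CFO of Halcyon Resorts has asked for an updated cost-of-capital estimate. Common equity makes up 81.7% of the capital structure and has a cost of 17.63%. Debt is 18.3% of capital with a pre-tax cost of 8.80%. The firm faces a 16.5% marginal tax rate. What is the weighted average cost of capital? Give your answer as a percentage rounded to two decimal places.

After-tax cost of debt = 8.8% × (1 − 16.5%) = 7.3480%.
WACC = 0.817 × 17.6300% + 0.183 × 7.3480% = 15.7484%.

15.75%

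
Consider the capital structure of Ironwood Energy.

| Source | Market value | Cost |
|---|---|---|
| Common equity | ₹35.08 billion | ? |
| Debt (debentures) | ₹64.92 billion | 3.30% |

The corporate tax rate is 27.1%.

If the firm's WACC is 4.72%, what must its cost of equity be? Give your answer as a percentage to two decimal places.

Total capital V = 35.08 + 64.92 = 100.
Equity weight = 35.08/100 = 0.3508.
Debentures weight = 64.92/100 = 0.6492.
Debt contribution = 0.6492 × 3.3% × (1 − 27.1%) = 1.5618%.
Required equity contribution = 4.72% − 1.5618% = 3.1582%.
Re = 3.1582% / 0.3508 = 9.0029%.

9.00%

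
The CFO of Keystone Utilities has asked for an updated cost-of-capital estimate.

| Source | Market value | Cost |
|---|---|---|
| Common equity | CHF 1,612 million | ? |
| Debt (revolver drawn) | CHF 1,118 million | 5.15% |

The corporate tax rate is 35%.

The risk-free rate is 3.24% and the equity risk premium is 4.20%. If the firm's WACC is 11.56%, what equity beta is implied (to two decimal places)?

Total capital V = 1612 + 1118 = 2730.
Equity weight = 1612/2730 = 0.5905.
Revolver drawn weight = 1118/2730 = 0.4095.
Debt contribution = 0.4095 × 5.15% × (1 − 35%) = 1.3709%.
Required equity contribution = 11.56% − 1.3709% = 10.1891%  ⇒  Re = 17.2558%.
CAPM: 17.2558% = 3.24% + β × 4.2%  ⇒  β = 3.3371.

3.34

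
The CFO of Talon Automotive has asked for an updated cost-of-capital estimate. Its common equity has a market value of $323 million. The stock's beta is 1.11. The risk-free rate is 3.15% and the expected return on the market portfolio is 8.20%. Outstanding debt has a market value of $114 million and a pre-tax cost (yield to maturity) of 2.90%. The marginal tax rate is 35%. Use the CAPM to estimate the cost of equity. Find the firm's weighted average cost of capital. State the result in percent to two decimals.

Market risk premium = 8.2% − 3.15% = 5.05%.
Cost of equity via CAPM: Re = 3.15% + 1.11 × 5.05% = 8.7555%.
Total capital V = 323 + 114 = 437.
Equity: weight = 323/437 = 0.7391; cost = 8.7555%.
Debt: weight = 114/437 = 0.2609; after-tax cost = 2.9% × (1 − 35%) = 1.8850%.
WACC = 0.7391 × 8.7555% + 0.2609 × 1.8850% = 6.9632%.

6.96%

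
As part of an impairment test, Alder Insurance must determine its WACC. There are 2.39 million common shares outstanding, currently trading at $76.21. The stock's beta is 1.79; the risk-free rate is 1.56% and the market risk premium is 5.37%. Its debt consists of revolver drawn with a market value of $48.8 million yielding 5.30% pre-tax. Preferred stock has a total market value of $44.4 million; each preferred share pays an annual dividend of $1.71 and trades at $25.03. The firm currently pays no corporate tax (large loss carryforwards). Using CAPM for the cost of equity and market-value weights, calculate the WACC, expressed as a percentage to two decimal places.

Cost of equity via CAPM: Re = 1.56% + 1.79 × 5.37% = 11.1723%.
Cost of preferred: Rp = 1.71 / 25.03 = 6.8318%.
Market value of equity E = 76.21 × 2.39m = 182.1419m.
Total capital V = 182.1419 + 44.4 + 48.8 = 275.3419.
Equity: weight = 182.1419/275.3419 = 0.6615; cost = 11.1723%.
Preferred: weight = 44.4/275.3419 = 0.1613; cost = 6.8318%.
Revolver drawn: weight = 48.8/275.3419 = 0.1772; after-tax cost = 5.3% × (1 − 0%) = 5.3000%.
WACC = 0.6615 × 11.1723% + 0.1613 × 6.8318% + 0.1772 × 5.3000% = 9.4316%.

9.43%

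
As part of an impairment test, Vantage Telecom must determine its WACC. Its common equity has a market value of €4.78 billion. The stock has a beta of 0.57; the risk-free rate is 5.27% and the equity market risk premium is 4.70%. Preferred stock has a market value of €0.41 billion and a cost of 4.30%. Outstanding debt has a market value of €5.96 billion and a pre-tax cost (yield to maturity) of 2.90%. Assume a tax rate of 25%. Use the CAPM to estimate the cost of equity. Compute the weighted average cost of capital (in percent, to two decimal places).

4.73%

Cost of equity via CAPM: Re = 5.27% + 0.57 × 4.7% = 7.9490%.
Total capital V = 4.78 + 0.41 + 5.96 = 11.15.
Equity: weight = 4.78/11.15 = 0.4287; cost = 7.949%.
Preferred: weight = 0.41/11.15 = 0.0368; cost = 4.3%.
Debt: weight = 5.96/11.15 = 0.5345; after-tax cost = 2.9% × (1 − 25%) = 2.1750%.
WACC = 0.4287 × 7.9490% + 0.0368 × 4.3000% + 0.5345 × 2.1750% = 4.7285%.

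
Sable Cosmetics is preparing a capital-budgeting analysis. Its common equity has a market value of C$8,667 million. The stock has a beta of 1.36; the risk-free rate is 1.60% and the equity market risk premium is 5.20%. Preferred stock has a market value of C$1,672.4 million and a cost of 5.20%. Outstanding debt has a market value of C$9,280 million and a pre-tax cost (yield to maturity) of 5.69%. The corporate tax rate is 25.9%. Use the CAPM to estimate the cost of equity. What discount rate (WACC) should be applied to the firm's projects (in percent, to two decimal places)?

Cost of equity via CAPM: Re = 1.6% + 1.36 × 5.2% = 8.6720%.
Total capital V = 8667 + 1672.4 + 9280 = 19619.4.
Equity: weight = 8667/19619.4 = 0.4418; cost = 8.672%.
Preferred: weight = 1672.4/19619.4 = 0.0852; cost = 5.2%.
Debt: weight = 9280/19619.4 = 0.4730; after-tax cost = 5.69% × (1 − 25.9%) = 4.2163%.
WACC = 0.4418 × 8.6720% + 0.0852 × 5.2000% + 0.4730 × 4.2163% = 6.2685%.

6.27%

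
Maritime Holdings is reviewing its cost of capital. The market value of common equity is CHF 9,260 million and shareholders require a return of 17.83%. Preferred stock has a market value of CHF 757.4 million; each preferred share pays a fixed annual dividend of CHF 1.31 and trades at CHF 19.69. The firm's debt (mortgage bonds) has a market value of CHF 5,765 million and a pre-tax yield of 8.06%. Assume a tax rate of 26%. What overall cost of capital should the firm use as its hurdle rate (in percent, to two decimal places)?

12.96%

Cost of preferred: Rp = 1.31 / 19.69 = 6.6531%.
Total capital V = 9260 + 757.4 + 5765 = 15782.4.
Equity: weight = 9260/15782.4 = 0.5867; cost = 17.83%.
Preferred: weight = 757.4/15782.4 = 0.0480; cost = 6.6531%.
Mortgage bonds: weight = 5765/15782.4 = 0.3653; after-tax cost = 8.06% × (1 − 26%) = 5.9644%.
WACC = 0.5867 × 17.8300% + 0.0480 × 6.6531% + 0.3653 × 5.9644% = 12.9593%.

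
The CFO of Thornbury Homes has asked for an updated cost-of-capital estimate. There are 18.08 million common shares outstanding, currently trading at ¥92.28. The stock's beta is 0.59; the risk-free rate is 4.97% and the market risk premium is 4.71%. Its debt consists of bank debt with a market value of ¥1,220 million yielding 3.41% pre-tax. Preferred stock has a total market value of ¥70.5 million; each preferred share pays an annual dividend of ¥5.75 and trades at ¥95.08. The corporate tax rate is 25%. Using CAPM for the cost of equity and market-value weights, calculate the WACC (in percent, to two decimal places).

Cost of equity via CAPM: Re = 4.97% + 0.59 × 4.71% = 7.7489%.
Cost of preferred: Rp = 5.75 / 95.08 = 6.0475%.
Market value of equity E = 92.28 × 18.08m = 1668.4224m.
Total capital V = 1668.4224 + 70.5 + 1220 = 2958.9224.
Equity: weight = 1668.4224/2958.9224 = 0.5639; cost = 7.7489%.
Preferred: weight = 70.5/2958.9224 = 0.0238; cost = 6.0475%.
Bank debt: weight = 1220/2958.9224 = 0.4123; after-tax cost = 3.41% × (1 − 25%) = 2.5575%.
WACC = 0.5639 × 7.7489% + 0.0238 × 6.0475% + 0.4123 × 2.5575% = 5.5679%.

5.57%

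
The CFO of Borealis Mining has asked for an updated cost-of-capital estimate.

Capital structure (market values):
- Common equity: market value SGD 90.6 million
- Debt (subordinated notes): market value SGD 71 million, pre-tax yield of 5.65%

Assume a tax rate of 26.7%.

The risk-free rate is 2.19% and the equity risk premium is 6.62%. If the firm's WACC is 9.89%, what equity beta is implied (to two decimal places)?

1.84

Total capital V = 90.6 + 71 = 161.6.
Equity weight = 90.6/161.6 = 0.5606.
Subordinated notes weight = 71/161.6 = 0.4394.
Debt contribution = 0.4394 × 5.65% × (1 − 26.7%) = 1.8196%.
Required equity contribution = 9.89% − 1.8196% = 8.0704%  ⇒  Re = 14.3949%.
CAPM: 14.3949% = 2.19% + β × 6.62%  ⇒  β = 1.8436.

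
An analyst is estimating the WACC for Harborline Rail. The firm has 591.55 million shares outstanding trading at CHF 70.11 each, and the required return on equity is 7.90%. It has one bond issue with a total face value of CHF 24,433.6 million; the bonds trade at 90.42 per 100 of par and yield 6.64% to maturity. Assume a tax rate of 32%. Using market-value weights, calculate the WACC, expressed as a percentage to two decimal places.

Market value of equity E = 70.11 × 591.55m = 41473.5705m. Market value of debt D = 24433.6m × 90.42/100 = 22092.86112m.
Total capital V = 41473.5705 + 22092.86112 = 63566.43162.
Equity: weight = 41473.5705/63566.43162 = 0.6524; cost = 7.9%.
Bonds outstanding: weight = 22092.86112/63566.43162 = 0.3476; after-tax cost = 6.64% × (1 − 32%) = 4.5152%.
WACC = 0.6524 × 7.9000% + 0.3476 × 4.5152% = 6.7236%.

6.72%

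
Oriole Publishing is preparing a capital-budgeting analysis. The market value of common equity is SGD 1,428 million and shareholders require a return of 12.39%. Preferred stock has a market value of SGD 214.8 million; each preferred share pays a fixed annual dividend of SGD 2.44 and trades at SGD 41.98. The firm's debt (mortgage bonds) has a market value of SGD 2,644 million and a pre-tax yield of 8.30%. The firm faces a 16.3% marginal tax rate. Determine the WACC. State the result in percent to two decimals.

Cost of preferred: Rp = 2.44 / 41.98 = 5.8123%.
Total capital V = 1428 + 214.8 + 2644 = 4286.8.
Equity: weight = 1428/4286.8 = 0.3331; cost = 12.39%.
Preferred: weight = 214.8/4286.8 = 0.0501; cost = 5.8123%.
Mortgage bonds: weight = 2644/4286.8 = 0.6168; after-tax cost = 8.3% × (1 − 16.3%) = 6.9471%.
WACC = 0.3331 × 12.3900% + 0.0501 × 5.8123% + 0.6168 × 6.9471% = 8.7034%.

8.70%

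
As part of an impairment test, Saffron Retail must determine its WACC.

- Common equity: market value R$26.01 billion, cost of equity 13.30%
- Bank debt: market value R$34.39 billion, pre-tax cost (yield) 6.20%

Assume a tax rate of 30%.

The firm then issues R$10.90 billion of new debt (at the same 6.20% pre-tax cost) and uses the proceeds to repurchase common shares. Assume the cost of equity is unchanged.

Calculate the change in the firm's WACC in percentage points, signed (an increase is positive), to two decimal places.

Current WACC:
Total capital V = 26.01 + 34.39 = 60.4.
Equity: weight = 26.01/60.4 = 0.4306; cost = 13.3%.
Bank debt: weight = 34.39/60.4 = 0.5694; after-tax cost = 6.2% × (1 − 30%) = 4.3400%.
WACC = 0.4306 × 13.3000% + 0.5694 × 4.3400% = 8.1984%.
After the change:
Total capital V = 15.11 + 45.29 = 60.4.
Equity: weight = 15.11/60.4 = 0.2502; cost = 13.3%.
Bank debt: weight = 45.29/60.4 = 0.7498; after-tax cost = 6.2% × (1 − 30%) = 4.3400%.
WACC = 0.2502 × 13.3000% + 0.7498 × 4.3400% = 6.5815%.
Change in WACC = 6.5815% − 8.1984% = -1.6170 pp.

-1.62 pp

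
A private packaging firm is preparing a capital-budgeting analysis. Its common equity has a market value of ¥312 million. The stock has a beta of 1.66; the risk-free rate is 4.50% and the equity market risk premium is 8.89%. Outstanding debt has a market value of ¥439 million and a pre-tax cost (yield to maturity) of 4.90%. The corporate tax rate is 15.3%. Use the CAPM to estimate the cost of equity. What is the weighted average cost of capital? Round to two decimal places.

Cost of equity via CAPM: Re = 4.5% + 1.66 × 8.89% = 19.2574%.
Total capital V = 312 + 439 = 751.
Equity: weight = 312/751 = 0.4154; cost = 19.2574%.
Debt: weight = 439/751 = 0.5846; after-tax cost = 4.9% × (1 − 15.3%) = 4.1503%.
WACC = 0.4154 × 19.2574% + 0.5846 × 4.1503% = 10.4265%.

10.43%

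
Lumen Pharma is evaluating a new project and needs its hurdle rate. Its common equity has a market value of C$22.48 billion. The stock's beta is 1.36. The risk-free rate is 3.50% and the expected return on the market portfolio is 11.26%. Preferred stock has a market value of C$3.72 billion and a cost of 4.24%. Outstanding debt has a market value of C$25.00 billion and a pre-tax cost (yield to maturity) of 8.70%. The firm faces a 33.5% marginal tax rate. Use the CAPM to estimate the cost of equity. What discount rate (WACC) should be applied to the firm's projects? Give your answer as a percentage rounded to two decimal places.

Market risk premium = 11.26% − 3.5% = 7.76%.
Cost of equity via CAPM: Re = 3.5% + 1.36 × 7.76% = 14.0536%.
Total capital V = 22.48 + 3.72 + 25 = 51.2.
Equity: weight = 22.48/51.2 = 0.4391; cost = 14.0536%.
Preferred: weight = 3.72/51.2 = 0.0727; cost = 4.24%.
Debt: weight = 25/51.2 = 0.4883; after-tax cost = 8.7% × (1 − 33.5%) = 5.7855%.
WACC = 0.4391 × 14.0536% + 0.0727 × 4.2400% + 0.4883 × 5.7855% = 9.3034%.

9.30%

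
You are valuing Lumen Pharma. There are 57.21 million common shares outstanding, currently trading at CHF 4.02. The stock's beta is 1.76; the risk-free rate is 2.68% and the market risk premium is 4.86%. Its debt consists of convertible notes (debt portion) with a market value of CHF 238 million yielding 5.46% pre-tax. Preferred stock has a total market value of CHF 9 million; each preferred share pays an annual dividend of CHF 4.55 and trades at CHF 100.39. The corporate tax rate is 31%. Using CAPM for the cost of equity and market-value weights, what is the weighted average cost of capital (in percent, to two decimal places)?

7.38%

Cost of equity via CAPM: Re = 2.68% + 1.76 × 4.86% = 11.2336%.
Cost of preferred: Rp = 4.55 / 100.39 = 4.5323%.
Market value of equity E = 4.02 × 57.21m = 229.9842m.
Total capital V = 229.9842 + 9 + 238 = 476.9842.
Equity: weight = 229.9842/476.9842 = 0.4822; cost = 11.2336%.
Preferred: weight = 9/476.9842 = 0.0189; cost = 4.5323%.
Convertible notes (debt portion): weight = 238/476.9842 = 0.4990; after-tax cost = 5.46% × (1 − 31%) = 3.7674%.
WACC = 0.4822 × 11.2336% + 0.0189 × 4.5323% + 0.4990 × 3.7674% = 7.3818%.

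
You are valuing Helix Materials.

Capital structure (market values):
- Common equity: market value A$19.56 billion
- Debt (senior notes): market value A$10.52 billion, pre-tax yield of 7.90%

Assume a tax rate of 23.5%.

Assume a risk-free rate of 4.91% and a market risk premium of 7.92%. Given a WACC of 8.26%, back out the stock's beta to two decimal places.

0.57

Total capital V = 19.56 + 10.52 = 30.08.
Equity weight = 19.56/30.08 = 0.6503.
Senior notes weight = 10.52/30.08 = 0.3497.
Debt contribution = 0.3497 × 7.9% × (1 − 23.5%) = 2.1136%.
Required equity contribution = 8.26% − 2.1136% = 6.1464%  ⇒  Re = 9.4521%.
CAPM: 9.4521% = 4.91% + β × 7.92%  ⇒  β = 0.5735.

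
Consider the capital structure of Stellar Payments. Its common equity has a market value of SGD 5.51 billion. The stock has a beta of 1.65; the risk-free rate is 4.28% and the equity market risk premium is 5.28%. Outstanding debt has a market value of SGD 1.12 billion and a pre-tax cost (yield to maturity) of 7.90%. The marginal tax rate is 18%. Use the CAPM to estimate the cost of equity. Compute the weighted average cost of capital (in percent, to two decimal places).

Cost of equity via CAPM: Re = 4.28% + 1.65 × 5.28% = 12.9920%.
Total capital V = 5.51 + 1.12 = 6.63.
Equity: weight = 5.51/6.63 = 0.8311; cost = 12.992%.
Debt: weight = 1.12/6.63 = 0.1689; after-tax cost = 7.9% × (1 − 18%) = 6.4780%.
WACC = 0.8311 × 12.9920% + 0.1689 × 6.4780% = 11.8916%.

11.89%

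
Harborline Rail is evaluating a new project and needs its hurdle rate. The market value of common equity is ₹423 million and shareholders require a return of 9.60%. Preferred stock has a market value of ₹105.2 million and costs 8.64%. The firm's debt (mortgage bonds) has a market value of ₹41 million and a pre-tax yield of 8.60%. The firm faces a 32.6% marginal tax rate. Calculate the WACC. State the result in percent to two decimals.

Total capital V = 423 + 105.2 + 41 = 569.2.
Equity: weight = 423/569.2 = 0.7431; cost = 9.6%.
Preferred: weight = 105.2/569.2 = 0.1848; cost = 8.64%.
Mortgage bonds: weight = 41/569.2 = 0.0720; after-tax cost = 8.6% × (1 − 32.6%) = 5.7964%.
WACC = 0.7431 × 9.6000% + 0.1848 × 8.6400% + 0.0720 × 5.7964% = 9.1486%.

9.15%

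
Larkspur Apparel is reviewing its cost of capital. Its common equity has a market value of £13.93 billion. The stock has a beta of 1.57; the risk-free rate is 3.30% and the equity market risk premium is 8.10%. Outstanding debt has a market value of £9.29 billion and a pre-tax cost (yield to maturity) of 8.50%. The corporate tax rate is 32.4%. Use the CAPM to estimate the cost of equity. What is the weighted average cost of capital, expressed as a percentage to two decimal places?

11.91%

Cost of equity via CAPM: Re = 3.3% + 1.57 × 8.1% = 16.0170%.
Total capital V = 13.93 + 9.29 = 23.22.
Equity: weight = 13.93/23.22 = 0.5999; cost = 16.017%.
Debt: weight = 9.29/23.22 = 0.4001; after-tax cost = 8.5% × (1 − 32.4%) = 5.7460%.
WACC = 0.5999 × 16.0170% + 0.4001 × 5.7460% = 11.9077%.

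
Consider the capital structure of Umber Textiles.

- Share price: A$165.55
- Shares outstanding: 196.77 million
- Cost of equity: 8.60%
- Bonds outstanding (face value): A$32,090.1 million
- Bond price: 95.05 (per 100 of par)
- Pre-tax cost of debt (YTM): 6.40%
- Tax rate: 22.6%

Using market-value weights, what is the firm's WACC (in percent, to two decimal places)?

Market value of equity E = 165.55 × 196.77m = 32575.2735m. Market value of debt D = 32090.1m × 95.05/100 = 30501.64005m.
Total capital V = 32575.2735 + 30501.64005 = 63076.91355.
Equity: weight = 32575.2735/63076.91355 = 0.5164; cost = 8.6%.
Bonds outstanding: weight = 30501.64005/63076.91355 = 0.4836; after-tax cost = 6.4% × (1 − 22.6%) = 4.9536%.
WACC = 0.5164 × 8.6000% + 0.4836 × 4.9536% = 6.8367%.

6.84%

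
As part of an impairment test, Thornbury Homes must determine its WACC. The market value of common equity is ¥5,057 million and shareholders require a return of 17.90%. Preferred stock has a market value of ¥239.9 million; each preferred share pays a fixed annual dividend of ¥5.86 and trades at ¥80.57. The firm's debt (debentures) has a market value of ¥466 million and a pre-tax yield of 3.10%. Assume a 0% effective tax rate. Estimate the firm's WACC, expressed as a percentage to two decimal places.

Cost of preferred: Rp = 5.86 / 80.57 = 7.2732%.
Total capital V = 5057 + 239.9 + 466 = 5762.9.
Equity: weight = 5057/5762.9 = 0.8775; cost = 17.9%.
Preferred: weight = 239.9/5762.9 = 0.0416; cost = 7.2732%.
Debentures: weight = 466/5762.9 = 0.0809; after-tax cost = 3.1% × (1 − 0%) = 3.1000%.
WACC = 0.8775 × 17.9000% + 0.0416 × 7.2732% + 0.0809 × 3.1000% = 16.2609%.

16.26%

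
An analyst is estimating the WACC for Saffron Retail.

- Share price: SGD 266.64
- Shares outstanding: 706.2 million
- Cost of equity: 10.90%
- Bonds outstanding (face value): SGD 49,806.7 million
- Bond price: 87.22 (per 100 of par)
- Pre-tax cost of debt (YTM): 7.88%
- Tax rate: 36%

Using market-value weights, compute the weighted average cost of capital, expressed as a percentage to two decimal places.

Market value of equity E = 266.64 × 706.2m = 188301.168m. Market value of debt D = 49806.7m × 87.22/100 = 43441.40374m.
Total capital V = 188301.168 + 43441.40374 = 231742.57174.
Equity: weight = 188301.168/231742.57174 = 0.8125; cost = 10.9%.
Bonds outstanding: weight = 43441.40374/231742.57174 = 0.1875; after-tax cost = 7.88% × (1 − 36%) = 5.0432%.
WACC = 0.8125 × 10.9000% + 0.1875 × 5.0432% = 9.8021%.

9.80%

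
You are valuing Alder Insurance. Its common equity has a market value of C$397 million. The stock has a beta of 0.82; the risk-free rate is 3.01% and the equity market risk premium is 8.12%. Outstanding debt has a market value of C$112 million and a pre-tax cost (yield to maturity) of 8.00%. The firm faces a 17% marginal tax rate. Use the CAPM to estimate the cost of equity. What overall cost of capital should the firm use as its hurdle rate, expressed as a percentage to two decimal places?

Cost of equity via CAPM: Re = 3.01% + 0.82 × 8.12% = 9.6684%.
Total capital V = 397 + 112 = 509.
Equity: weight = 397/509 = 0.7800; cost = 9.6684%.
Debt: weight = 112/509 = 0.2200; after-tax cost = 8% × (1 − 17%) = 6.6400%.
WACC = 0.7800 × 9.6684% + 0.2200 × 6.6400% = 9.0020%.

9.00%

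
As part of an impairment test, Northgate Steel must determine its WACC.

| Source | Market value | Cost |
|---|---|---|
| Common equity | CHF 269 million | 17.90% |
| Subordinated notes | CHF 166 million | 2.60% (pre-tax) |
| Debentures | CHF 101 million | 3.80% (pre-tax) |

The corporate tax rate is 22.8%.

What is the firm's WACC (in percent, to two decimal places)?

Total capital V = 269 + 166 + 101 = 536.
Equity: weight = 269/536 = 0.5019; cost = 17.9%.
Subordinated notes: weight = 166/536 = 0.3097; after-tax cost = 2.6% × (1 − 22.8%) = 2.0072%.
Debentures: weight = 101/536 = 0.1884; after-tax cost = 3.8% × (1 − 22.8%) = 2.9336%.
WACC = 0.5019 × 17.9000% + 0.3097 × 2.0072% + 0.1884 × 2.9336% = 10.1578%.

10.16%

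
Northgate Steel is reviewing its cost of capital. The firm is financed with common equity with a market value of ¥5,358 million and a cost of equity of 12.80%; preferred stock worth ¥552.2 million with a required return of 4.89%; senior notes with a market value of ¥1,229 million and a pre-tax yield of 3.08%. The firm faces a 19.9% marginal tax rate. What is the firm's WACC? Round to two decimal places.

Total capital V = 5358 + 552.2 + 1229 = 7139.2.
Equity: weight = 5358/7139.2 = 0.7505; cost = 12.8%.
Preferred: weight = 552.2/7139.2 = 0.0773; cost = 4.89%.
Senior notes: weight = 1229/7139.2 = 0.1721; after-tax cost = 3.08% × (1 − 19.9%) = 2.4671%.
WACC = 0.7505 × 12.8000% + 0.0773 × 4.8900% + 0.1721 × 2.4671% = 10.4094%.

10.41%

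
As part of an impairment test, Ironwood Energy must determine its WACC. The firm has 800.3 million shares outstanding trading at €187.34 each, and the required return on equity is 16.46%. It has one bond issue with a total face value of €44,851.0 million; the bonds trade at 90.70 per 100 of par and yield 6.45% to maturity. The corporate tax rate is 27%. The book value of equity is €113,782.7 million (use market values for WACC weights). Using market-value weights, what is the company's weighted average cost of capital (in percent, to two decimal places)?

Market value of equity E = 187.34 × 800.3m = 149928.202m. Market value of debt D = 44851m × 90.7/100 = 40679.857m.
Total capital V = 149928.202 + 40679.857 = 190608.059.
Equity: weight = 149928.202/190608.059 = 0.7866; cost = 16.46%.
Bonds outstanding: weight = 40679.857/190608.059 = 0.2134; after-tax cost = 6.45% × (1 − 27%) = 4.7085%.
WACC = 0.7866 × 16.4600% + 0.2134 × 4.7085% = 13.9520%.

13.95%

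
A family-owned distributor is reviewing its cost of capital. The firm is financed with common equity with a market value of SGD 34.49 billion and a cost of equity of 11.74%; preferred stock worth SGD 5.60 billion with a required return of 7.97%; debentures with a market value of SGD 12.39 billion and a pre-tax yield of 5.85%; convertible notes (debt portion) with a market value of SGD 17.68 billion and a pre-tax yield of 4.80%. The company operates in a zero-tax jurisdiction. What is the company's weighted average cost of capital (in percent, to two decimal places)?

Total capital V = 34.49 + 5.6 + 12.39 + 17.68 = 70.16.
Equity: weight = 34.49/70.16 = 0.4916; cost = 11.74%.
Preferred: weight = 5.6/70.16 = 0.0798; cost = 7.97%.
Debentures: weight = 12.39/70.16 = 0.1766; after-tax cost = 5.85% × (1 − 0%) = 5.8500%.
Convertible notes (debt portion): weight = 17.68/70.16 = 0.2520; after-tax cost = 4.8% × (1 − 0%) = 4.8000%.
WACC = 0.4916 × 11.7400% + 0.0798 × 7.9700% + 0.1766 × 5.8500% + 0.2520 × 4.8000% = 8.6501%.

8.65%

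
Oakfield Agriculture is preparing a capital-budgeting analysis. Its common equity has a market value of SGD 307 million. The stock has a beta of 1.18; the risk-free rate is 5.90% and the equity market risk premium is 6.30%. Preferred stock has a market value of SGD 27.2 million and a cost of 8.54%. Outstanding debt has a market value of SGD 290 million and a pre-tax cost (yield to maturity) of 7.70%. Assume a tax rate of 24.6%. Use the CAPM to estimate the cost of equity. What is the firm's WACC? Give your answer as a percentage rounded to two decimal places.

9.63%

Cost of equity via CAPM: Re = 5.9% + 1.18 × 6.3% = 13.3340%.
Total capital V = 307 + 27.2 + 290 = 624.2.
Equity: weight = 307/624.2 = 0.4918; cost = 13.334%.
Preferred: weight = 27.2/624.2 = 0.0436; cost = 8.54%.
Debt: weight = 290/624.2 = 0.4646; after-tax cost = 7.7% × (1 − 24.6%) = 5.8058%.
WACC = 0.4918 × 13.3340% + 0.0436 × 8.5400% + 0.4646 × 5.8058% = 9.6275%.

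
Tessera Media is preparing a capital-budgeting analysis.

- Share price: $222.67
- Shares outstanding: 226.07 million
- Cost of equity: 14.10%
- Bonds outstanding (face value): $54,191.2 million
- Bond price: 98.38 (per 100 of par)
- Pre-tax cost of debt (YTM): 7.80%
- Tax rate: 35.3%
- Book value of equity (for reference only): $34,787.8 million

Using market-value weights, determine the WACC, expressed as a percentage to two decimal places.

Market value of equity E = 222.67 × 226.07m = 50339.0069m. Market value of debt D = 54191.2m × 98.38/100 = 53313.30256m.
Total capital V = 50339.0069 + 53313.30256 = 103652.30946.
Equity: weight = 50339.0069/103652.30946 = 0.4857; cost = 14.1%.
Bonds outstanding: weight = 53313.30256/103652.30946 = 0.5143; after-tax cost = 7.8% × (1 − 35.3%) = 5.0466%.
WACC = 0.4857 × 14.1000% + 0.5143 × 5.0466% = 9.4434%.

9.44%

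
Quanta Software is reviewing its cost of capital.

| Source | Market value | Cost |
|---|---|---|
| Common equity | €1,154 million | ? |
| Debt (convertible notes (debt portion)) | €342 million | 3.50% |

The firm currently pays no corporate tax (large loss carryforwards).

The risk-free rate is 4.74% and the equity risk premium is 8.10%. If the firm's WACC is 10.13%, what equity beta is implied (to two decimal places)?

Total capital V = 1154 + 342 = 1496.
Equity weight = 1154/1496 = 0.7714.
Convertible notes (debt portion) weight = 342/1496 = 0.2286.
Debt contribution = 0.2286 × 3.5% × (1 − 0%) = 0.8001%.
Required equity contribution = 10.13% − 0.8001% = 9.3299%  ⇒  Re = 12.0949%.
CAPM: 12.0949% = 4.74% + β × 8.1%  ⇒  β = 0.9080.

0.91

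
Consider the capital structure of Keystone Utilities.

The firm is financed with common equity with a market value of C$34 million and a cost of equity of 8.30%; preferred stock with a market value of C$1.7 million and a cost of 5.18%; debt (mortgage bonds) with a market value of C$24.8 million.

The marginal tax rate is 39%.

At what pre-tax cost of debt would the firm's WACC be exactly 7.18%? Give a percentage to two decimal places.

Total capital V = 34 + 1.7 + 24.8 = 60.5.
Equity weight = 34/60.5 = 0.5620.
Preferred weight = 1.7/60.5 = 0.0281.
Mortgage bonds weight = 24.8/60.5 = 0.4099.
Equity contribution = 0.5620 × 8.3% = 4.6645%.
Preferred contribution = 0.0281 × 5.18% = 0.1456%.
Remaining for debt = 7.18% − 4.8100% = 2.3700%.
Rd × (1 − 39%) × 0.4099 = 2.3700%  ⇒  Rd = 9.4781%.

9.48%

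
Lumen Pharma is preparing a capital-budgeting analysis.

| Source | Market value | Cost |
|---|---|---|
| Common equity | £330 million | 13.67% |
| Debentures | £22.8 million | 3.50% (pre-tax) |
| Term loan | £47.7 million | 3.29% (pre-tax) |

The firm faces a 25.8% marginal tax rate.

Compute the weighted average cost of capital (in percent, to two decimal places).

Total capital V = 330 + 22.8 + 47.7 = 400.5.
Equity: weight = 330/400.5 = 0.8240; cost = 13.67%.
Debentures: weight = 22.8/400.5 = 0.0569; after-tax cost = 3.5% × (1 − 25.8%) = 2.5970%.
Term loan: weight = 47.7/400.5 = 0.1191; after-tax cost = 3.29% × (1 − 25.8%) = 2.4412%.
WACC = 0.8240 × 13.6700% + 0.0569 × 2.5970% + 0.1191 × 2.4412% = 11.7023%.

11.70%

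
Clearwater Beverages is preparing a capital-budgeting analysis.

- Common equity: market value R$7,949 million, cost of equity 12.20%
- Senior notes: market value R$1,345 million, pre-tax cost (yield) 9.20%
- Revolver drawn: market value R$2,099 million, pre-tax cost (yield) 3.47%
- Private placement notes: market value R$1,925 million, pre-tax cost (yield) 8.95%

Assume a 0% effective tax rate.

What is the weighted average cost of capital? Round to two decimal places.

10.05%

Total capital V = 7949 + 1345 + 2099 + 1925 = 13318.
Equity: weight = 7949/13318 = 0.5969; cost = 12.2%.
Senior notes: weight = 1345/13318 = 0.1010; after-tax cost = 9.2% × (1 − 0%) = 9.2000%.
Revolver drawn: weight = 2099/13318 = 0.1576; after-tax cost = 3.47% × (1 − 0%) = 3.4700%.
Private placement notes: weight = 1925/13318 = 0.1445; after-tax cost = 8.95% × (1 − 0%) = 8.9500%.
WACC = 0.5969 × 12.2000% + 0.1010 × 9.2000% + 0.1576 × 3.4700% + 0.1445 × 8.9500% = 10.0514%.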